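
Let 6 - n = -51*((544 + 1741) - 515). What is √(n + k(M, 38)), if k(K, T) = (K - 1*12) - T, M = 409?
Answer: √90635 ≈ 301.06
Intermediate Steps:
k(K, T) = -12 + K - T (k(K, T) = (K - 12) - T = (-12 + K) - T = -12 + K - T)
n = 90276 (n = 6 - (-51)*((544 + 1741) - 515) = 6 - (-51)*(2285 - 515) = 6 - (-51)*1770 = 6 - 1*(-90270) = 6 + 90270 = 90276)
√(n + k(M, 38)) = √(90276 + (-12 + 409 - 1*38)) = √(90276 + (-12 + 409 - 38)) = √(90276 + 359) = √90635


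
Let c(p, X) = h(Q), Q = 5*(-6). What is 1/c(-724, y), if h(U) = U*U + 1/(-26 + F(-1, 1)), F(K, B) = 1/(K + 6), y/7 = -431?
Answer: 129/116095 ≈ 0.0011112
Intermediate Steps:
y = -3017 (y = 7*(-431) = -3017)
F(K, B) = 1/(6 + K)
Q = -30
h(U) = -5/129 + U² (h(U) = U*U + 1/(-26 + 1/(6 - 1)) = U² + 1/(-26 + 1/5) = U² + 1/(-26 + ⅕) = U² + 1/(-129/5) = U² - 5/129 = -5/129 + U²)
c(p, X) = 116095/129 (c(p, X) = -5/129 + (-30)² = -5/129 + 900 = 116095/129)
1/c(-724, y) = 1/(116095/129) = 129/116095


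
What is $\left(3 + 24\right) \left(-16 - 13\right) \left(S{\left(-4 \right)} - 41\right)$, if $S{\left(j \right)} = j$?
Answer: $35235$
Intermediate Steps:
$\left(3 + 24\right) \left(-16 - 13\right) \left(S{\left(-4 \right)} - 41\right) = \left(3 + 24\right) \left(-16 - 13\right) \left(-4 - 41\right) = 27 \left(-29\right) \left(-45\right) = \left(-783\right) \left(-45\right) = 35235$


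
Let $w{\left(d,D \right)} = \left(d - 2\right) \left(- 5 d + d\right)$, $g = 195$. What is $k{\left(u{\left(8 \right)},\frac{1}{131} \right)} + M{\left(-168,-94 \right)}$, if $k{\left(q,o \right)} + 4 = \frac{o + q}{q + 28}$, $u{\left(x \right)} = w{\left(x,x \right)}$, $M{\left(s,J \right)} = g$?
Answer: $\frac{4128595}{21484} \approx 192.17$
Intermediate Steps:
$M{\left(s,J \right)} = 195$
$w{\left(d,D \right)} = - 4 d \left(-2 + d\right)$ ($w{\left(d,D \right)} = \left(-2 + d\right) \left(- 4 d\right) = - 4 d \left(-2 + d\right)$)
$u{\left(x \right)} = 4 x \left(2 - x\right)$
$k{\left(q,o \right)} = -4 + \frac{o + q}{28 + q}$ ($k{\left(q,o \right)} = -4 + \frac{o + q}{q + 28} = -4 + \frac{o + q}{28 + q}$)
$k{\left(u{\left(8 \right)},\frac{1}{131} \right)} + M{\left(-168,-94 \right)} = \frac{-112 + \frac{1}{131} - 3 \cdot 4 \cdot 8 \left(2 - 8\right)}{28 + 4 \cdot 8 \left(2 - 8\right)} + 195 = \frac{-112 + \frac{1}{131} - 3 \cdot 4 \cdot 8 \left(-6\right)}{28 + 4 \cdot 8 \left(-6\right)} + 195 = \frac{-112 + \frac{1}{131} - -576}{28 - 192} + 195 = \frac{-112 + \frac{1}{131} + 576}{-164} + 195 = \left(- \frac{1}{164}\right) \frac{60785}{131} + 195 = - \frac{60785}{21484} + 195 = \frac{4128595}{21484}$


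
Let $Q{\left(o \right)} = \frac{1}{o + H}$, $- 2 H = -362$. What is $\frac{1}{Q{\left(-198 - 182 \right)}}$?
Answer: $-199$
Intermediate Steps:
$H = 181$ ($H = \left(- \frac{1}{2}\right) \left(-362\right) = 181$)
$Q{\left(o \right)} = \frac{1}{181 + o}$ ($Q{\left(o \right)} = \frac{1}{o + 181} = \frac{1}{181 + o}$)
$\frac{1}{Q{\left(-198 - 182 \right)}} = \frac{1}{\frac{1}{181 - 380}} = \frac{1}{\frac{1}{-199}} = \frac{1}{- \frac{1}{199}} = -199$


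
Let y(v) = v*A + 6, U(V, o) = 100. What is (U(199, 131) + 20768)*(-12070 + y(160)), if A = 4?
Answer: -238396032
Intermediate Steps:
y(v) = 6 + 4*v (y(v) = v*4 + 6 = 4*v + 6 = 6 + 4*v)
(U(199, 131) + 20768)*(-12070 + y(160)) = (100 + 20768)*(-12070 + (6 + 4*160)) = 20868*(-12070 + (6 + 640)) = 20868*(-12070 + 646) = 20868*(-11424) = -238396032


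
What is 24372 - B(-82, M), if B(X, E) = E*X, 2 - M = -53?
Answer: 28882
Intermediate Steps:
M = 55 (M = 2 - 1*(-53) = 2 + 53 = 55)
24372 - B(-82, M) = 24372 - 55*(-82) = 24372 - 1*(-4510) = 24372 + 4510 = 28882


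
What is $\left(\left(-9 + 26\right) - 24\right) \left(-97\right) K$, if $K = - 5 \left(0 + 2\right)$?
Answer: $-6790$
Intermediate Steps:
$K = -10$ ($K = \left(-5\right) 2 = -10$)
$\left(\left(-9 + 26\right) - 24\right) \left(-97\right) K = \left(\left(-9 + 26\right) - 24\right) \left(-97\right) \left(-10\right) = \left(17 - 24\right) \left(-97\right) \left(-10\right) = \left(-7\right) \left(-97\right) \left(-10\right) = 679 \left(-10\right) = -6790$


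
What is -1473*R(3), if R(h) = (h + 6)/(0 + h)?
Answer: -4419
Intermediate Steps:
R(h) = (6 + h)/h
-1473*R(3) = -1473*(6 + 3)/3 = -491*9 = -1473*3 = -4419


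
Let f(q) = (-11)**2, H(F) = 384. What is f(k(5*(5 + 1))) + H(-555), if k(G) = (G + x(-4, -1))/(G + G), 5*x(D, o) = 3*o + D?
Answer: 505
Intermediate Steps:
x(D, o) = D/5 + 3*o/5 (x(D, o) = (3*o + D)/5 = (D + 3*o)/5 = D/5 + 3*o/5)
k(G) = (-7/5 + G)/(2*G) (k(G) = (G + ((1/5)*(-4) + (3/5)*(-1)))/(G + G) = (G + (-4/5 - 3/5))/((2*G)) = (G - 7/5)*(1/(2*G)) = (-7/5 + G)*(1/(2*G)) = (-7/5 + G)/(2*G))
f(q) = 121
f(k(5*(5 + 1))) + H(-555) = 121 + 384 = 505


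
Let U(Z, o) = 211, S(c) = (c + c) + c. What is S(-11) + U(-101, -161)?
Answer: 178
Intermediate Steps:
S(c) = 3*c (S(c) = 2*c + c = 3*c)
S(-11) + U(-101, -161) = 3*(-11) + 211 = -33 + 211 = 178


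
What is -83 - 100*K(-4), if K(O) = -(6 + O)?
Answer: 117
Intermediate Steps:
K(O) = -6 - O
-83 - 100*K(-4) = -83 - 100*(-6 - 1*(-4)) = -83 - 100*(-6 + 4) = -83 - 100*(-2) = -83 + 200 = 117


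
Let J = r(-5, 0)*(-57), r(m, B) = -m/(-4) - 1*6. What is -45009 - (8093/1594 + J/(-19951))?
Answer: -2863064503537/63603788 ≈ -45014.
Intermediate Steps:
r(m, B) = -6 + m/4 (r(m, B) = -m*(-1)/4 - 6 = -(-1)*m/4 - 6 = m/4 - 6 = -6 + m/4)
J = 1653/4 (J = (-6 + (1/4)*(-5))*(-57) = (-6 - 5/4)*(-57) = -29/4*(-57) = 1653/4 ≈ 413.25)
-45009 - (8093/1594 + J/(-19951)) = -45009 - (8093/1594 + (1653/4)/(-19951)) = -45009 - (8093*(1/1594) + (1653/4)*(-1/19951)) = -45009 - (8093/1594 - 1653/79804) = -45009 - 1*321609445/63603788 = -45009 - 321609445/63603788 = -2863064503537/63603788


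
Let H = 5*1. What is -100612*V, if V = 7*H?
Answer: -3521420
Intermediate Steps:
H = 5
V = 35 (V = 7*5 = 35)
-100612*V = -100612*35 = -3521420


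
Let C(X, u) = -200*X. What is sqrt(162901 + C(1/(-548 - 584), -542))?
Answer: 3*sqrt(1449621371)/283 ≈ 403.61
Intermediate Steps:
sqrt(162901 + C(1/(-548 - 584), -542)) = sqrt(162901 - 200/(-548 - 584)) = sqrt(162901 - 200/(-1132)) = sqrt(162901 - 200*(-1/1132)) = sqrt(162901 + 50/283) = sqrt(46101033/283) = 3*sqrt(1449621371)/283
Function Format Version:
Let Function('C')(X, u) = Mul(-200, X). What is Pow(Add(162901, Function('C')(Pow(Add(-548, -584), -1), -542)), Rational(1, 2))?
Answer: Mul(Rational(3, 283), Pow(1449621371, Rational(1, 2))) ≈ 403.61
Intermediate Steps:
Pow(Add(162901, Function('C')(Pow(Add(-548, -584), -1), -542)), Rational(1, 2)) = Pow(Add(162901, Mul(-200, Pow(Add(-548, -584), -1))), Rational(1, 2)) = Pow(Add(162901, Mul(-200, Pow(-1132, -1))), Rational(1, 2)) = Pow(Add(162901, Mul(-200, Rational(-1, 1132))), Rational(1, 2)) = Pow(Add(162901, Rational(50, 283)), Rational(1, 2)) = Pow(Rational(46101033, 283), Rational(1, 2)) = Mul(Rational(3, 283), Pow(1449621371, Rational(1, 2)))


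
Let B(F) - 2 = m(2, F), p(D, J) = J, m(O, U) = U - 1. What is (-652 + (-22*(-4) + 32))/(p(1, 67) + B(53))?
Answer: -532/121 ≈ -4.3967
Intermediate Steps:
m(O, U) = -1 + U
B(F) = 1 + F (B(F) = 2 + (-1 + F) = 1 + F)
(-652 + (-22*(-4) + 32))/(p(1, 67) + B(53)) = (-652 + (-22*(-4) + 32))/(67 + (1 + 53)) = (-652 + (88 + 32))/(67 + 54) = (-652 + 120)/121 = -532*1/121 = -532/121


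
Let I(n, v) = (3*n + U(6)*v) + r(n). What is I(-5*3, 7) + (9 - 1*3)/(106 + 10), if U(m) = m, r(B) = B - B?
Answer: -171/58 ≈ -2.9483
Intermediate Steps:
r(B) = 0
I(n, v) = 3*n + 6*v (I(n, v) = (3*n + 6*v) + 0 = 3*n + 6*v)
I(-5*3, 7) + (9 - 1*3)/(106 + 10) = (3*(-5*3) + 6*7) + (9 - 1*3)/(106 + 10) = (3*(-15) + 42) + (9 - 3)/116 = (-45 + 42) + (1/116)*6 = -3 + 3/58 = -171/58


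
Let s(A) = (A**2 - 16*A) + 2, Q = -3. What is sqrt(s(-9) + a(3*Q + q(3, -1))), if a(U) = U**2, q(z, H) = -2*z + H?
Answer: sqrt(483) ≈ 21.977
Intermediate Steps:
q(z, H) = H - 2*z
s(A) = 2 + A**2 - 16*A
sqrt(s(-9) + a(3*Q + q(3, -1))) = sqrt((2 + (-9)**2 - 16*(-9)) + (3*(-3) + (-1 - 2*3))**2) = sqrt((2 + 81 + 144) + (-9 + (-1 - 6))**2) = sqrt(227 + (-9 - 7)**2) = sqrt(227 + (-16)**2) = sqrt(227 + 256) = sqrt(483)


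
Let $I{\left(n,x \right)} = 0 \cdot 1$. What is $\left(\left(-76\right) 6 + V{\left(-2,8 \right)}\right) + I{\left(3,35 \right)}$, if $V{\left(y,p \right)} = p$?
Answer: $-448$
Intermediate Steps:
$I{\left(n,x \right)} = 0$
$\left(\left(-76\right) 6 + V{\left(-2,8 \right)}\right) + I{\left(3,35 \right)} = \left(\left(-76\right) 6 + 8\right) + 0 = \left(-456 + 8\right) + 0 = -448 + 0 = -448$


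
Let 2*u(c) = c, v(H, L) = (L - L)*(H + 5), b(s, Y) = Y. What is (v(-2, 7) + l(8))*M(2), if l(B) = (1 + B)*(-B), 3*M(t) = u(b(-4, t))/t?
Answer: -12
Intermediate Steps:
v(H, L) = 0 (v(H, L) = 0*(5 + H) = 0)
u(c) = c/2
M(t) = 1/6 (M(t) = ((t/2)/t)/3 = (1/3)*(1/2) = 1/6)
l(B) = -B*(1 + B)
(v(-2, 7) + l(8))*M(2) = (0 - 1*8*(1 + 8))*(1/6) = (0 - 1*8*9)*(1/6) = (0 - 72)*(1/6) = -72*1/6 = -12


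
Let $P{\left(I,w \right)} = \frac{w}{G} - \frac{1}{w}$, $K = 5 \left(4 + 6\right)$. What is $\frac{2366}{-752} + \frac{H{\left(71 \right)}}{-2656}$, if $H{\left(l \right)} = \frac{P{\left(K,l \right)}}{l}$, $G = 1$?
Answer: $- \frac{495029969}{157319528} \approx -3.1467$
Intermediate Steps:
$K = 50$ ($K = 5 \cdot 10 = 50$)
$P{\left(I,w \right)} = w - \frac{1}{w}$ ($P{\left(I,w \right)} = \frac{w}{1} - \frac{1}{w} = w 1 - \frac{1}{w} = w - \frac{1}{w}$)
$H{\left(l \right)} = \frac{l - \frac{1}{l}}{l}$
$\frac{2366}{-752} + \frac{H{\left(71 \right)}}{-2656} = \frac{2366}{-752} + \frac{1 - \frac{1}{5041}}{-2656} = 2366 \left(- \frac{1}{752}\right) + \left(1 - \frac{1}{5041}\right) \left(- \frac{1}{2656}\right) = - \frac{1183}{376} + \left(1 - \frac{1}{5041}\right) \left(- \frac{1}{2656}\right) = - \frac{1183}{376} + \frac{5040}{5041} \left(- \frac{1}{2656}\right) = - \frac{1183}{376} - \frac{315}{836806} = - \frac{495029969}{157319528}$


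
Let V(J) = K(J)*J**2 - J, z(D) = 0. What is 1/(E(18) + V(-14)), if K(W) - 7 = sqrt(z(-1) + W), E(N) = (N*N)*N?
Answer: 3609/26318674 - 49*I*sqrt(14)/13159337 ≈ 0.00013713 - 1.3932e-5*I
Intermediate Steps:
E(N) = N**3 (E(N) = N**2*N = N**3)
K(W) = 7 + sqrt(W) (K(W) = 7 + sqrt(0 + W) = 7 + sqrt(W))
V(J) = -J + J**2*(7 + sqrt(J)) (V(J) = (7 + sqrt(J))*J**2 - J = J**2*(7 + sqrt(J)) - J = -J + J**2*(7 + sqrt(J)))
1/(E(18) + V(-14)) = 1/(18**3 - 14*(-1 - 14*(7 + sqrt(-14)))) = 1/(5832 - 14*(-1 - 14*(7 + I*sqrt(14)))) = 1/(5832 - 14*(-1 + (-98 - 14*I*sqrt(14)))) = 1/(5832 - 14*(-99 - 14*I*sqrt(14))) = 1/(5832 + (1386 + 196*I*sqrt(14))) = 1/(7218 + 196*I*sqrt(14))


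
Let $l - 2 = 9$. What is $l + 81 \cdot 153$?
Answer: $12404$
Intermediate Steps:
$l = 11$ ($l = 2 + 9 = 11$)
$l + 81 \cdot 153 = 11 + 81 \cdot 153 = 11 + 12393 = 12404$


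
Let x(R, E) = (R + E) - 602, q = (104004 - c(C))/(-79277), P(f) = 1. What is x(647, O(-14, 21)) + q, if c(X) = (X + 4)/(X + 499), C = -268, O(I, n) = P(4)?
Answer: 24799158/554939 ≈ 44.688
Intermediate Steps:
O(I, n) = 1
c(X) = (4 + X)/(499 + X)
q = -728036/554939 (q = (104004 - (4 - 268)/(499 - 268))/(-79277) = (104004 - (-264)/231)*(-1/79277) = (104004 - 1*(-8/7))*(-1/79277) = (104004 + 8/7)*(-1/79277) = (728036/7)*(-1/79277) = -728036/554939 ≈ -1.3119)
x(R, E) = -602 + E + R (x(R, E) = (E + R) - 602 = -602 + E + R)
x(647, O(-14, 21)) + q = (-602 + 1 + 647) - 728036/554939 = 46 - 728036/554939 = 24799158/554939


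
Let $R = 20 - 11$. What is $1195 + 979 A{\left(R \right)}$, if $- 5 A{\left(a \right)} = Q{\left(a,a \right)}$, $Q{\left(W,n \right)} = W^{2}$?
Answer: $- \frac{73324}{5} \approx -14665.0$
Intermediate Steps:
$R = 9$
$A{\left(a \right)} = - \frac{a^{2}}{5}$
$1195 + 979 A{\left(R \right)} = 1195 + 979 \left(- \frac{9^{2}}{5}\right) = 1195 + 979 \left(\left(- \frac{1}{5}\right) 81\right) = 1195 + 979 \left(- \frac{81}{5}\right) = 1195 - \frac{79299}{5} = - \frac{73324}{5}$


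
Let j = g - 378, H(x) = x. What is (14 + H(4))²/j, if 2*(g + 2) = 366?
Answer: -324/197 ≈ -1.6447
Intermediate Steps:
g = 181 (g = -2 + (½)*366 = -2 + 183 = 181)
j = -197 (j = 181 - 378 = -197)
(14 + H(4))²/j = (14 + 4)²/(-197) = 18²*(-1/197) = 324*(-1/197) = -324/197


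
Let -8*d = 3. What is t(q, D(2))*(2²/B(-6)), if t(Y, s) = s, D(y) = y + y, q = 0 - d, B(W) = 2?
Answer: 8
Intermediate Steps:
d = -3/8 (d = -⅛*3 = -3/8 ≈ -0.37500)
q = 3/8 (q = 0 - 1*(-3/8) = 0 + 3/8 = 3/8 ≈ 0.37500)
D(y) = 2*y
t(q, D(2))*(2²/B(-6)) = (2*2)*(2²/2) = 4*(4*(½)) = 4*2 = 8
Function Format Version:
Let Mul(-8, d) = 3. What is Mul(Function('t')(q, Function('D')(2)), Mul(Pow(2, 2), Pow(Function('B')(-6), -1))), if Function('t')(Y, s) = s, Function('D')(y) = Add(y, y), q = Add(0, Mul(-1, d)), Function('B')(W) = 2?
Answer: 8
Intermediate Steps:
d = Rational(-3, 8) (d = Mul(Rational(-1, 8), 3) = Rational(-3, 8) ≈ -0.37500)
q = Rational(3, 8) (q = Add(0, Mul(-1, Rational(-3, 8))) = Add(0, Rational(3, 8)) = Rational(3, 8) ≈ 0.37500)
Function('D')(y) = Mul(2, y)
Mul(Function('t')(q, Function('D')(2)), Mul(Pow(2, 2), Pow(Function('B')(-6), -1))) = Mul(Mul(2, 2), Mul(Pow(2, 2), Pow(2, -1))) = Mul(4, Mul(4, Rational(1, 2))) = Mul(4, 2) = 8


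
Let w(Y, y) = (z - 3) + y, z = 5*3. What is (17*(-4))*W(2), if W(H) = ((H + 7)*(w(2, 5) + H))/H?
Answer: -5814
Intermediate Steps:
z = 15
w(Y, y) = 12 + y (w(Y, y) = (15 - 3) + y = 12 + y)
W(H) = (7 + H)*(17 + H)/H (W(H) = ((H + 7)*((12 + 5) + H))/H = ((7 + H)*(17 + H))/H = (7 + H)*(17 + H)/H)
(17*(-4))*W(2) = (17*(-4))*(24 + 2 + 119/2) = -68*(24 + 2 + 119*(½)) = -68*(24 + 2 + 119/2) = -68*171/2 = -5814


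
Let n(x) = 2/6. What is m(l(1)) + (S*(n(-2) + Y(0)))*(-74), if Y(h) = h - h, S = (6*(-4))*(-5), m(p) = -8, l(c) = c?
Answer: -2968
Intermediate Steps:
S = 120 (S = -24*(-5) = 120)
n(x) = ⅓ (n(x) = 2*(⅙) = ⅓)
Y(h) = 0
m(l(1)) + (S*(n(-2) + Y(0)))*(-74) = -8 + (120*(⅓ + 0))*(-74) = -8 + (120*(⅓))*(-74) = -8 + 40*(-74) = -8 - 2960 = -2968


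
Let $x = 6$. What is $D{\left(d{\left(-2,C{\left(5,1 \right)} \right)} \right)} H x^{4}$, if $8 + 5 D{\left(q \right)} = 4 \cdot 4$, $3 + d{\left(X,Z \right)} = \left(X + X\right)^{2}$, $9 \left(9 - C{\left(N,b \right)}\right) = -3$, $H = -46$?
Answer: $- \frac{476928}{5} \approx -95386.0$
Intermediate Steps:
$C{\left(N,b \right)} = \frac{28}{3}$ ($C{\left(N,b \right)} = 9 - - \frac{1}{3} = 9 + \frac{1}{3} = \frac{28}{3}$)
$d{\left(X,Z \right)} = -3 + 4 X^{2}$ ($d{\left(X,Z \right)} = -3 + \left(X + X\right)^{2} = -3 + \left(2 X\right)^{2} = -3 + 4 X^{2}$)
$D{\left(q \right)} = \frac{8}{5}$ ($D{\left(q \right)} = - \frac{8}{5} + \frac{4 \cdot 4}{5} = - \frac{8}{5} + \frac{1}{5} \cdot 16 = - \frac{8}{5} + \frac{16}{5} = \frac{8}{5}$)
$D{\left(d{\left(-2,C{\left(5,1 \right)} \right)} \right)} H x^{4} = \frac{8}{5} \left(-46\right) 6^{4} = \left(- \frac{368}{5}\right) 1296 = - \frac{476928}{5}$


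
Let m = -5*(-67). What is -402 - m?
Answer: -737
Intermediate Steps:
m = 335
-402 - m = -402 - 1*335 = -402 - 335 = -737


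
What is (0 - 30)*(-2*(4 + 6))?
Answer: 600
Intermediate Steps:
(0 - 30)*(-2*(4 + 6)) = -(-60)*10 = -30*(-20) = 600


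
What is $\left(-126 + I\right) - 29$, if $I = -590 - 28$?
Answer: $-773$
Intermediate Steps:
$I = -618$
$\left(-126 + I\right) - 29 = \left(-126 - 618\right) - 29 = -744 - 29 = -773$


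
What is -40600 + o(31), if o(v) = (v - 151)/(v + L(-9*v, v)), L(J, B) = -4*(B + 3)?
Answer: -284192/7 ≈ -40599.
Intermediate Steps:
L(J, B) = -12 - 4*B (L(J, B) = -4*(3 + B) = -12 - 4*B)
o(v) = (-151 + v)/(-12 - 3*v) (o(v) = (v - 151)/(v + (-12 - 4*v)) = (-151 + v)/(-12 - 3*v))
-40600 + o(31) = -40600 + (151 - 1*31)/(3*(4 + 31)) = -40600 + (⅓)*(151 - 31)/35 = -40600 + (⅓)*(1/35)*120 = -40600 + 8/7 = -284192/7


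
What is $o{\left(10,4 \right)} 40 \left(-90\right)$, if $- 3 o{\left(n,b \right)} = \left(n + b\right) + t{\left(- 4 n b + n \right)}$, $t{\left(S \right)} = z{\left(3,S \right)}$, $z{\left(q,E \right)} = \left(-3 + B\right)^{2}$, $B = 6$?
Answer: $27600$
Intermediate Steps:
$z{\left(q,E \right)} = 9$ ($z{\left(q,E \right)} = \left(-3 + 6\right)^{2} = 3^{2} = 9$)
$t{\left(S \right)} = 9$
$o{\left(n,b \right)} = -3 - \frac{b}{3} - \frac{n}{3}$ ($o{\left(n,b \right)} = - \frac{\left(n + b\right) + 9}{3} = - \frac{\left(b + n\right) + 9}{3} = - \frac{9 + b + n}{3} = -3 - \frac{b}{3} - \frac{n}{3}$)
$o{\left(10,4 \right)} 40 \left(-90\right) = \left(-3 - \frac{4}{3} - \frac{10}{3}\right) 40 \left(-90\right) = \left(- \frac{23}{3}\right) 40 \left(-90\right) = \left(- \frac{920}{3}\right) \left(-90\right) = 27600$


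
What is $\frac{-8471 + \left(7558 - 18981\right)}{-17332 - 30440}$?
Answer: $\frac{9947}{23886} \approx 0.41644$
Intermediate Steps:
$\frac{-8471 + \left(7558 - 18981\right)}{-17332 - 30440} = \frac{-8471 + \left(7558 - 18981\right)}{-47772} = \left(-8471 - 11423\right) \left(- \frac{1}{47772}\right) = \left(-19894\right) \left(- \frac{1}{47772}\right) = \frac{9947}{23886}$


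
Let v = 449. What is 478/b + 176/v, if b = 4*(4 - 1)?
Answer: 108367/2694 ≈ 40.225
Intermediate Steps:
b = 12 (b = 4*3 = 12)
478/b + 176/v = 478/12 + 176/449 = 478*(1/12) + 176*(1/449) = 239/6 + 176/449 = 108367/2694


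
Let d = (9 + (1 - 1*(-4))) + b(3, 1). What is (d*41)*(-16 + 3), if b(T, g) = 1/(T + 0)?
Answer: -22919/3 ≈ -7639.7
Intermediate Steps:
b(T, g) = 1/T
d = 43/3 (d = (9 + (1 - 1*(-4))) + 1/3 = (9 + (1 + 4)) + 1/3 = (9 + 5) + 1/3 = 14 + 1/3 = 43/3 ≈ 14.333)
(d*41)*(-16 + 3) = ((43/3)*41)*(-16 + 3) = (1763/3)*(-13) = -22919/3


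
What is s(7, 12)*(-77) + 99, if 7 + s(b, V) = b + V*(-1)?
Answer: 1023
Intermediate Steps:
s(b, V) = -7 + b - V (s(b, V) = -7 + (b + V*(-1)) = -7 + (b - V) = -7 + b - V)
s(7, 12)*(-77) + 99 = (-7 + 7 - 1*12)*(-77) + 99 = (-7 + 7 - 12)*(-77) + 99 = -12*(-77) + 99 = 924 + 99 = 1023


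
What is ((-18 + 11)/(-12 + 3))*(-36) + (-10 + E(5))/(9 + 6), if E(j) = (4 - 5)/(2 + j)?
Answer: -3011/105 ≈ -28.676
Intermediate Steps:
E(j) = -1/(2 + j)
((-18 + 11)/(-12 + 3))*(-36) + (-10 + E(5))/(9 + 6) = ((-18 + 11)/(-12 + 3))*(-36) + (-10 - 1/(2 + 5))/(9 + 6) = -7/(-9)*(-36) + (-10 - 1/7)/15 = -7*(-1/9)*(-36) + (-10 - 1*1/7)*(1/15) = (7/9)*(-36) + (-10 - 1/7)*(1/15) = -28 - 71/7*1/15 = -28 - 71/105 = -3011/105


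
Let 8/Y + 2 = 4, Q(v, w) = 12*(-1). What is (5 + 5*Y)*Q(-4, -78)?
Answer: -300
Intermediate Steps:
Q(v, w) = -12
Y = 4 (Y = 8/(-2 + 4) = 8/2 = 8*(½) = 4)
(5 + 5*Y)*Q(-4, -78) = (5 + 5*4)*(-12) = (5 + 20)*(-12) = 25*(-12) = -300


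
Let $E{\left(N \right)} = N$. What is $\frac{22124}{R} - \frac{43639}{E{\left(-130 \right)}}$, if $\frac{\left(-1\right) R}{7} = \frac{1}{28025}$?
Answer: $- \frac{80602957527}{910} \approx -8.8575 \cdot 10^{7}$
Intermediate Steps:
$R = - \frac{7}{28025} \approx -0.00024978$
$\frac{22124}{R} - \frac{43639}{E{\left(-130 \right)}} = \frac{22124}{- \frac{7}{28025}} - \frac{43639}{-130} = 22124 \left(- \frac{28025}{7}\right) - - \frac{43639}{130} = - \frac{620025100}{7} + \frac{43639}{130} = - \frac{80602957527}{910}$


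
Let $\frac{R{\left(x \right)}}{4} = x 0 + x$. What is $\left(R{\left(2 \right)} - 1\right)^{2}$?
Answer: $49$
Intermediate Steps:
$R{\left(x \right)} = 4 x$ ($R{\left(x \right)} = 4 \left(x 0 + x\right) = 4 \left(0 + x\right) = 4 x$)
$\left(R{\left(2 \right)} - 1\right)^{2} = \left(4 \cdot 2 - 1\right)^{2} = \left(8 - 1\right)^{2} = 7^{2} = 49$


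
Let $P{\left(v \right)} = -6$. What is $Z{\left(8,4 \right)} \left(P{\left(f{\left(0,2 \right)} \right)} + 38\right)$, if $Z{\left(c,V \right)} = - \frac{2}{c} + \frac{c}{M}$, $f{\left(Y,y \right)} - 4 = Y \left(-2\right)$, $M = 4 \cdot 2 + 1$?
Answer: $\frac{184}{9} \approx 20.444$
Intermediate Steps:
$M = 9$ ($M = 8 + 1 = 9$)
$f{\left(Y,y \right)} = 4 - 2 Y$ ($f{\left(Y,y \right)} = 4 + Y \left(-2\right) = 4 - 2 Y$)
$Z{\left(c,V \right)} = - \frac{2}{c} + \frac{c}{9}$
$Z{\left(8,4 \right)} \left(P{\left(f{\left(0,2 \right)} \right)} + 38\right) = \left(- \frac{2}{8} + \frac{1}{9} \cdot 8\right) \left(-6 + 38\right) = \left(\left(-2\right) \frac{1}{8} + \frac{8}{9}\right) 32 = \left(- \frac{1}{4} + \frac{8}{9}\right) 32 = \frac{23}{36} \cdot 32 = \frac{184}{9}$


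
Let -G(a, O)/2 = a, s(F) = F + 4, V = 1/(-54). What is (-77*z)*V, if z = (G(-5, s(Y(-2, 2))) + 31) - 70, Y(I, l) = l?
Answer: -2233/54 ≈ -41.352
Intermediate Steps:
V = -1/54 ≈ -0.018519
s(F) = 4 + F
G(a, O) = -2*a
z = -29 (z = (-2*(-5) + 31) - 70 = (10 + 31) - 70 = 41 - 70 = -29)
(-77*z)*V = -77*(-29)*(-1/54) = 2233*(-1/54) = -2233/54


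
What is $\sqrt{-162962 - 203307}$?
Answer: $i \sqrt{366269} \approx 605.2 i$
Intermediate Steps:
$\sqrt{-162962 - 203307} = \sqrt{-366269} = i \sqrt{366269}$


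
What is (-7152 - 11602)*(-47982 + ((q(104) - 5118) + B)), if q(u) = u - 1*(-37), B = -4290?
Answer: 1073647746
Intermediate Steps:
q(u) = 37 + u (q(u) = u + 37 = 37 + u)
(-7152 - 11602)*(-47982 + ((q(104) - 5118) + B)) = (-7152 - 11602)*(-47982 + (((37 + 104) - 5118) - 4290)) = -18754*(-47982 + ((141 - 5118) - 4290)) = -18754*(-47982 + (-4977 - 4290)) = -18754*(-47982 - 9267) = -18754*(-57249) = 1073647746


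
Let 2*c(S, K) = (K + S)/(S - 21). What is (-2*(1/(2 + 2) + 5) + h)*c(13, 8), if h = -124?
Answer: 5649/32 ≈ 176.53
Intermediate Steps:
c(S, K) = (K + S)/(2*(-21 + S)) (c(S, K) = ((K + S)/(S - 21))/2 = ((K + S)/(-21 + S))/2 = (K + S)/(2*(-21 + S)))
(-2*(1/(2 + 2) + 5) + h)*c(13, 8) = (-2*(1/(2 + 2) + 5) - 124)*((8 + 13)/(2*(-21 + 13))) = (-2*(1/4 + 5) - 124)*((½)*21/(-8)) = (-2*(¼ + 5) - 124)*((½)*(-⅛)*21) = (-2*21/4 - 124)*(-21/16) = (-21/2 - 124)*(-21/16) = -269/2*(-21/16) = 5649/32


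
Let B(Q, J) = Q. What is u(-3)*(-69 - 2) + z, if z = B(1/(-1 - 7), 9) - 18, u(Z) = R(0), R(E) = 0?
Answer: -145/8 ≈ -18.125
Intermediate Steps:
u(Z) = 0
z = -145/8 (z = 1/(-1 - 7) - 18 = 1/(-8) - 18 = -⅛ - 18 = -145/8 ≈ -18.125)
u(-3)*(-69 - 2) + z = 0*(-69 - 2) - 145/8 = 0*(-71) - 145/8 = 0 - 145/8 = -145/8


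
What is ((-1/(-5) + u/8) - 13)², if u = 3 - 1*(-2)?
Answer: 237169/1600 ≈ 148.23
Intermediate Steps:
u = 5 (u = 3 + 2 = 5)
((-1/(-5) + u/8) - 13)² = ((-1/(-5) + 5/8) - 13)² = ((-1*(-⅕) + 5*(⅛)) - 13)² = ((⅕ + 5/8) - 13)² = (33/40 - 13)² = (-487/40)² = 237169/1600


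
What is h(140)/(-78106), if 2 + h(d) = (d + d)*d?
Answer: -19599/39053 ≈ -0.50186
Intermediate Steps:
h(d) = -2 + 2*d² (h(d) = -2 + (d + d)*d = -2 + (2*d)*d = -2 + 2*d²)
h(140)/(-78106) = (-2 + 2*140²)/(-78106) = (-2 + 2*19600)*(-1/78106) = (-2 + 39200)*(-1/78106) = 39198*(-1/78106) = -19599/39053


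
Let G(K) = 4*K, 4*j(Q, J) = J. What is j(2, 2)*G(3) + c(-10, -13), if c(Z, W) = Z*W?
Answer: 136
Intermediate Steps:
j(Q, J) = J/4
c(Z, W) = W*Z
j(2, 2)*G(3) + c(-10, -13) = ((1/4)*2)*(4*3) - 13*(-10) = (1/2)*12 + 130 = 6 + 130 = 136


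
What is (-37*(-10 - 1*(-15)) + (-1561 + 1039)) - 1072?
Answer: -1779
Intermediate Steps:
(-37*(-10 - 1*(-15)) + (-1561 + 1039)) - 1072 = (-37*(-10 + 15) - 522) - 1072 = (-37*5 - 522) - 1072 = (-185 - 522) - 1072 = -707 - 1072 = -1779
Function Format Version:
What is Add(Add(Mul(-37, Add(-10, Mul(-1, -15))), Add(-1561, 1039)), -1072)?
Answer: -1779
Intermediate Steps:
Add(Add(Mul(-37, Add(-10, Mul(-1, -15))), Add(-1561, 1039)), -1072) = Add(Add(Mul(-37, Add(-10, 15)), -522), -1072) = Add(Add(Mul(-37, 5), -522), -1072) = Add(Add(-185, -522), -1072) = Add(-707, -1072) = -1779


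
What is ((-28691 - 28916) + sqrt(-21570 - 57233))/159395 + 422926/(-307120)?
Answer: -8510455161/4895339240 + I*sqrt(78803)/159395 ≈ -1.7385 + 0.0017612*I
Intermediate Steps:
((-28691 - 28916) + sqrt(-21570 - 57233))/159395 + 422926/(-307120) = (-57607 + sqrt(-78803))*(1/159395) + 422926*(-1/307120) = (-57607 + I*sqrt(78803))*(1/159395) - 211463/153560 = (-57607/159395 + I*sqrt(78803)/159395) - 211463/153560 = -8510455161/4895339240 + I*sqrt(78803)/159395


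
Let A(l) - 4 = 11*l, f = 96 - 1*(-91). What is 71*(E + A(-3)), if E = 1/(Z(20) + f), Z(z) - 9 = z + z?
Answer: -485853/236 ≈ -2058.7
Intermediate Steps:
f = 187 (f = 96 + 91 = 187)
A(l) = 4 + 11*l
Z(z) = 9 + 2*z (Z(z) = 9 + (z + z) = 9 + 2*z)
E = 1/236 (E = 1/((9 + 2*20) + 187) = 1/((9 + 40) + 187) = 1/(49 + 187) = 1/236 ≈ 0.0042373)
71*(E + A(-3)) = 71*(1/236 + (4 + 11*(-3))) = 71*(1/236 + (4 - 33)) = 71*(1/236 - 29) = 71*(-6843/236) = -485853/236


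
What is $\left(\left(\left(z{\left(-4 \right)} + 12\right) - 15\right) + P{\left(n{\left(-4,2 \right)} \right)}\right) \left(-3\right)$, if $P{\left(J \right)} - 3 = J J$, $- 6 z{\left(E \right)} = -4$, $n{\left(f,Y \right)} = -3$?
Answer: $-29$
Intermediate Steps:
$z{\left(E \right)} = \frac{2}{3}$ ($z{\left(E \right)} = \left(- \frac{1}{6}\right) \left(-4\right) = \frac{2}{3}$)
$P{\left(J \right)} = 3 + J^{2}$ ($P{\left(J \right)} = 3 + J J = 3 + J^{2}$)
$\left(\left(\left(z{\left(-4 \right)} + 12\right) - 15\right) + P{\left(n{\left(-4,2 \right)} \right)}\right) \left(-3\right) = \left(\left(\left(\frac{2}{3} + 12\right) - 15\right) + \left(3 + \left(-3\right)^{2}\right)\right) \left(-3\right) = \left(\left(\frac{38}{3} - 15\right) + \left(3 + 9\right)\right) \left(-3\right) = \left(- \frac{7}{3} + 12\right) \left(-3\right) = \frac{29}{3} \left(-3\right) = -29$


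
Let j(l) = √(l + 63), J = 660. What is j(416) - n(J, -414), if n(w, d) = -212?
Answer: 212 + √479 ≈ 233.89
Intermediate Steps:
j(l) = √(63 + l)
j(416) - n(J, -414) = √(63 + 416) - 1*(-212) = √479 + 212 = 212 + √479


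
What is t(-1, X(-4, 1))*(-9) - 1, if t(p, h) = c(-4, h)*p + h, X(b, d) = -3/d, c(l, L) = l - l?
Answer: 26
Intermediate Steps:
c(l, L) = 0
t(p, h) = h (t(p, h) = 0*p + h = 0 + h = h)
t(-1, X(-4, 1))*(-9) - 1 = -3/1*(-9) - 1 = -3*1*(-9) - 1 = -3*(-9) - 1 = 27 - 1 = 26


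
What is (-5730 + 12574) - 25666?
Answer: -18822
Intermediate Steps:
(-5730 + 12574) - 25666 = 6844 - 25666 = -18822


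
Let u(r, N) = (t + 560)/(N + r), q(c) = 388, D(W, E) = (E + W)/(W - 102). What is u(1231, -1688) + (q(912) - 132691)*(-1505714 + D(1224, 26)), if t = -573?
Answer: 17024315757742284/85459 ≈ 1.9921e+11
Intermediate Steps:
D(W, E) = (E + W)/(-102 + W)
u(r, N) = -13/(N + r) (u(r, N) = (-573 + 560)/(N + r) = -13/(N + r))
u(1231, -1688) + (q(912) - 132691)*(-1505714 + D(1224, 26)) = -13/(-1688 + 1231) + (388 - 132691)*(-1505714 + (26 + 1224)/(-102 + 1224)) = -13/(-457) - 132303*(-1505714 + 1250/1122) = -13*(-1/457) - 132303*(-1505714 + (1/1122)*1250) = 13/457 - 132303*(-1505714 + 625/561) = 13/457 - 132303*(-844704929/561) = 13/457 + 37252332073829/187 = 17024315757742284/85459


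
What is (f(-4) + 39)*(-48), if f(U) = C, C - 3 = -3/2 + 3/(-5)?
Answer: -9576/5 ≈ -1915.2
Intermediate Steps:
C = 9/10 (C = 3 + (-3/2 + 3/(-5)) = 3 + (-3*1/2 + 3*(-1/5)) = 3 + (-3/2 - 3/5) = 3 - 21/10 = 9/10 ≈ 0.90000)
f(U) = 9/10
(f(-4) + 39)*(-48) = (9/10 + 39)*(-48) = (399/10)*(-48) = -9576/5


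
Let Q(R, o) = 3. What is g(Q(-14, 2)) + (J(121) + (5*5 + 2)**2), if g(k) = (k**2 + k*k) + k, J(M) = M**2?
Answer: 15391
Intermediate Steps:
g(k) = k + 2*k**2 (g(k) = (k**2 + k**2) + k = 2*k**2 + k = k + 2*k**2)
g(Q(-14, 2)) + (J(121) + (5*5 + 2)**2) = 3*(1 + 2*3) + (121**2 + (5*5 + 2)**2) = 3*(1 + 6) + (14641 + (25 + 2)**2) = 3*7 + (14641 + 27**2) = 21 + (14641 + 729) = 21 + 15370 = 15391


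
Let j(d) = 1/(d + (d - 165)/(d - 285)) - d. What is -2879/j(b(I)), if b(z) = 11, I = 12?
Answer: 4560336/17287 ≈ 263.80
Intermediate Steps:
j(d) = 1/(d + (-165 + d)/(-285 + d)) - d
-2879/j(b(I)) = -2879*(165 - 1*11**2 + 284*11)/(285 + 11**3 - 284*11**2 - 166*11) = -2879*(165 - 1*121 + 3124)/(285 + 1331 - 284*121 - 1826) = -2879*(165 - 121 + 3124)/(285 + 1331 - 34364 - 1826) = -2879/(-34574/3168) = -2879/((1/3168)*(-34574)) = -2879/(-17287/1584) = -2879*(-1584/17287) = 4560336/17287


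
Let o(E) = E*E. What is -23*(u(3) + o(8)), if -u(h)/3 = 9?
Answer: -851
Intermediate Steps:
o(E) = E²
u(h) = -27 (u(h) = -3*9 = -27)
-23*(u(3) + o(8)) = -23*(-27 + 8²) = -23*(-27 + 64) = -23*37 = -851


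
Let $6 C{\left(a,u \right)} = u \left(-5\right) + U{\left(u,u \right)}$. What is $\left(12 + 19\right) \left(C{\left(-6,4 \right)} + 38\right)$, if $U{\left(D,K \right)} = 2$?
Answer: $1085$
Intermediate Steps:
$C{\left(a,u \right)} = \frac{1}{3} - \frac{5 u}{6}$ ($C{\left(a,u \right)} = \frac{u \left(-5\right) + 2}{6} = \frac{- 5 u + 2}{6} = \frac{2 - 5 u}{6} = \frac{1}{3} - \frac{5 u}{6}$)
$\left(12 + 19\right) \left(C{\left(-6,4 \right)} + 38\right) = \left(12 + 19\right) \left(\left(\frac{1}{3} - \frac{10}{3}\right) + 38\right) = 31 \left(\left(\frac{1}{3} - \frac{10}{3}\right) + 38\right) = 31 \left(-3 + 38\right) = 31 \cdot 35 = 1085$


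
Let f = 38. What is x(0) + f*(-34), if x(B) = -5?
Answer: -1297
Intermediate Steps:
x(0) + f*(-34) = -5 + 38*(-34) = -5 - 1292 = -1297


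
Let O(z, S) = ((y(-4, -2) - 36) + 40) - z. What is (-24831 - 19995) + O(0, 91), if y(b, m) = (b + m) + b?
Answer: -44832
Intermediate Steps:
y(b, m) = m + 2*b
O(z, S) = -6 - z (O(z, S) = (((-2 + 2*(-4)) - 36) + 40) - z = (((-2 - 8) - 36) + 40) - z = ((-10 - 36) + 40) - z = (-46 + 40) - z = -6 - z)
(-24831 - 19995) + O(0, 91) = (-24831 - 19995) + (-6 - 1*0) = -44826 + (-6 + 0) = -44826 - 6 = -44832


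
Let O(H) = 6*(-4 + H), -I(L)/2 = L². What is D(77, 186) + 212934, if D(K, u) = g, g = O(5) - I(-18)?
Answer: 213588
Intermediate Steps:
I(L) = -2*L²
O(H) = -24 + 6*H
g = 654 (g = (-24 + 6*5) - (-2)*(-18)² = (-24 + 30) - (-2)*324 = 6 - 1*(-648) = 6 + 648 = 654)
D(K, u) = 654
D(77, 186) + 212934 = 654 + 212934 = 213588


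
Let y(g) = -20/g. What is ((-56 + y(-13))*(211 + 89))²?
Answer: 45113760000/169 ≈ 2.6695e+8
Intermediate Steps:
((-56 + y(-13))*(211 + 89))² = ((-56 - 20/(-13))*(211 + 89))² = ((-56 - 20*(-1/13))*300)² = ((-56 + 20/13)*300)² = (-708/13*300)² = (-212400/13)² = 45113760000/169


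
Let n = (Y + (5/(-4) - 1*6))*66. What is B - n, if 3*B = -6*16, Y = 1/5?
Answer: 4333/10 ≈ 433.30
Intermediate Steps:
Y = ⅕ ≈ 0.20000
B = -32 (B = (-6*16)/3 = (⅓)*(-96) = -32)
n = -4653/10 (n = (⅕ + (5/(-4) - 1*6))*66 = (⅕ + (5*(-¼) - 6))*66 = (⅕ + (-5/4 - 6))*66 = (⅕ - 29/4)*66 = -141/20*66 = -4653/10 ≈ -465.30)
B - n = -32 - 1*(-4653/10) = -32 + 4653/10 = 4333/10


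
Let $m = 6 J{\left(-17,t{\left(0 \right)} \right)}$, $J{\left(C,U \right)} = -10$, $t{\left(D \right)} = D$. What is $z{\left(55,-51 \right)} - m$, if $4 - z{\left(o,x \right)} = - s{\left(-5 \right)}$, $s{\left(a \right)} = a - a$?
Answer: $64$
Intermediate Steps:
$s{\left(a \right)} = 0$
$z{\left(o,x \right)} = 4$ ($z{\left(o,x \right)} = 4 - \left(-1\right) 0 = 4 - 0 = 4 + 0 = 4$)
$m = -60$ ($m = 6 \left(-10\right) = -60$)
$z{\left(55,-51 \right)} - m = 4 - -60 = 4 + 60 = 64$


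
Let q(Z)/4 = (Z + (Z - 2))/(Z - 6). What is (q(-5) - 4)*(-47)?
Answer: -188/11 ≈ -17.091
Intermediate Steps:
q(Z) = 4*(-2 + 2*Z)/(-6 + Z) (q(Z) = 4*((Z + (Z - 2))/(Z - 6)) = 4*((Z + (-2 + Z))/(-6 + Z)) = 4*((-2 + 2*Z)/(-6 + Z)) = 4*(-2 + 2*Z)/(-6 + Z))
(q(-5) - 4)*(-47) = (8*(-1 - 5)/(-6 - 5) - 4)*(-47) = (8*(-6)/(-11) - 4)*(-47) = (8*(-1/11)*(-6) - 4)*(-47) = (48/11 - 4)*(-47) = (4/11)*(-47) = -188/11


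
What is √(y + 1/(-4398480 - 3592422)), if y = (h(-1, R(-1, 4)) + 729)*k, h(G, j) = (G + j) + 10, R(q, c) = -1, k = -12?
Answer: I*√62747703185082742/2663634 ≈ 94.042*I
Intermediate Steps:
h(G, j) = 10 + G + j
y = -8844 (y = ((10 - 1 - 1) + 729)*(-12) = (8 + 729)*(-12) = 737*(-12) = -8844)
√(y + 1/(-4398480 - 3592422)) = √(-8844 + 1/(-4398480 - 3592422)) = √(-8844 + 1/(-7990902)) = √(-8844 - 1/7990902) = √(-70671537289/7990902) = I*√62747703185082742/2663634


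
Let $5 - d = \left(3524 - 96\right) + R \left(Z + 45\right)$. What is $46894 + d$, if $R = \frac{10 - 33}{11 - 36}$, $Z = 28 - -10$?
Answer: $\frac{1084866}{25} \approx 43395.0$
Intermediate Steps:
$Z = 38$ ($Z = 28 + 10 = 38$)
$R = \frac{23}{25}$ ($R = - \frac{23}{-25} = \left(-23\right) \left(- \frac{1}{25}\right) = \frac{23}{25} \approx 0.92$)
$d = - \frac{87484}{25}$ ($d = 5 - \left(\left(3524 - 96\right) + \frac{23 \left(38 + 45\right)}{25}\right) = 5 - \left(3428 + \frac{23}{25} \cdot 83\right) = 5 - \left(3428 + \frac{1909}{25}\right) = 5 - \frac{87609}{25} = - \frac{87484}{25} \approx -3499.4$)
$46894 + d = 46894 - \frac{87484}{25} = \frac{1084866}{25}$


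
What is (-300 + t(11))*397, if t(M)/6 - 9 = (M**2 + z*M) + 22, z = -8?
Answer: 33348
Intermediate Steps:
t(M) = 186 - 48*M + 6*M**2 (t(M) = 54 + 6*((M**2 - 8*M) + 22) = 54 + 6*(22 + M**2 - 8*M) = 54 + (132 - 48*M + 6*M**2) = 186 - 48*M + 6*M**2)
(-300 + t(11))*397 = (-300 + (186 - 48*11 + 6*11**2))*397 = (-300 + (186 - 528 + 6*121))*397 = (-300 + (186 - 528 + 726))*397 = (-300 + 384)*397 = 84*397 = 33348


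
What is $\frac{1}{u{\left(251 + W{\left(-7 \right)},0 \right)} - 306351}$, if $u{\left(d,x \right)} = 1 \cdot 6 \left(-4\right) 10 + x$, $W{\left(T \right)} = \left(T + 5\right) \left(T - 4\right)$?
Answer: $- \frac{1}{306591} \approx -3.2617 \cdot 10^{-6}$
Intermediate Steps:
$W{\left(T \right)} = \left(-4 + T\right) \left(5 + T\right)$ ($W{\left(T \right)} = \left(5 + T\right) \left(-4 + T\right) = \left(-4 + T\right) \left(5 + T\right)$)
$u{\left(d,x \right)} = -240 + x$ ($u{\left(d,x \right)} = 6 \left(-4\right) 10 + x = \left(-24\right) 10 + x = -240 + x$)
$\frac{1}{u{\left(251 + W{\left(-7 \right)},0 \right)} - 306351} = \frac{1}{\left(-240 + 0\right) - 306351} = \frac{1}{-240 - 306351} = \frac{1}{-306591} = - \frac{1}{306591}$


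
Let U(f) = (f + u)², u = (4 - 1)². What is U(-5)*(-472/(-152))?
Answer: 944/19 ≈ 49.684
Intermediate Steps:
u = 9 (u = 3² = 9)
U(f) = (9 + f)² (U(f) = (f + 9)² = (9 + f)²)
U(-5)*(-472/(-152)) = (9 - 5)²*(-472/(-152)) = 4²*(-472*(-1/152)) = 16*(59/19) = 944/19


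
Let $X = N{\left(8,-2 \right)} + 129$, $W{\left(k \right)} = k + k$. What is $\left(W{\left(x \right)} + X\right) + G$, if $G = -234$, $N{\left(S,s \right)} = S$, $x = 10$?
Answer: $-77$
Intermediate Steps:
$W{\left(k \right)} = 2 k$
$X = 137$ ($X = 8 + 129 = 137$)
$\left(W{\left(x \right)} + X\right) + G = \left(2 \cdot 10 + 137\right) - 234 = \left(20 + 137\right) - 234 = 157 - 234 = -77$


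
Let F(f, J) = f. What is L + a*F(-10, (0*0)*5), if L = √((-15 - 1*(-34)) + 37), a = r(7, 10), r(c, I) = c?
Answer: -70 + 2*√14 ≈ -62.517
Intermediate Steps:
a = 7
L = 2*√14 (L = √((-15 + 34) + 37) = √(19 + 37) = √56 = 2*√14 ≈ 7.4833)
L + a*F(-10, (0*0)*5) = 2*√14 + 7*(-10) = 2*√14 - 70 = -70 + 2*√14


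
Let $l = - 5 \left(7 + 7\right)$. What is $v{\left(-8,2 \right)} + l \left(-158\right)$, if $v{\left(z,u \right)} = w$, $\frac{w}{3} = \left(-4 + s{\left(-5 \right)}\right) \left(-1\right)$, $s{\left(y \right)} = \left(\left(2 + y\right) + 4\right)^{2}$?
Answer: $11069$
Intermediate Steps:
$s{\left(y \right)} = \left(6 + y\right)^{2}$
$w = 9$ ($w = 3 \left(-4 + \left(6 - 5\right)^{2}\right) \left(-1\right) = 3 \left(-4 + 1^{2}\right) \left(-1\right) = 3 \left(-4 + 1\right) \left(-1\right) = 3 \left(\left(-3\right) \left(-1\right)\right) = 3 \cdot 3 = 9$)
$l = -70$ ($l = \left(-5\right) 14 = -70$)
$v{\left(z,u \right)} = 9$
$v{\left(-8,2 \right)} + l \left(-158\right) = 9 - -11060 = 9 + 11060 = 11069$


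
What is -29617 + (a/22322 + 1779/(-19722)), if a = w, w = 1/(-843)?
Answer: -915952125750130/30926472501 ≈ -29617.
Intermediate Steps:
w = -1/843 ≈ -0.0011862
a = -1/843 ≈ -0.0011862
-29617 + (a/22322 + 1779/(-19722)) = -29617 + (-1/843/22322 + 1779/(-19722)) = -29617 + (-1/843*1/22322 + 1779*(-1/19722)) = -29617 + (-1/18817446 - 593/6574) = -29617 - 2789688013/30926472501 = -915952125750130/30926472501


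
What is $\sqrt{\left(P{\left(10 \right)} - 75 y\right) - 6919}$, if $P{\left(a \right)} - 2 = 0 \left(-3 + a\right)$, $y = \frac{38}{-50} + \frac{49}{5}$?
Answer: $7 i \sqrt{155} \approx 87.149 i$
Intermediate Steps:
$y = \frac{226}{25}$ ($y = 38 \left(- \frac{1}{50}\right) + 49 \cdot \frac{1}{5} = - \frac{19}{25} + \frac{49}{5} = \frac{226}{25} \approx 9.04$)
$P{\left(a \right)} = 2$ ($P{\left(a \right)} = 2 + 0 \left(-3 + a\right) = 2 + 0 = 2$)
$\sqrt{\left(P{\left(10 \right)} - 75 y\right) - 6919} = \sqrt{\left(2 - 678\right) - 6919} = \sqrt{-676 - 6919} = \sqrt{-7595} = 7 i \sqrt{155}$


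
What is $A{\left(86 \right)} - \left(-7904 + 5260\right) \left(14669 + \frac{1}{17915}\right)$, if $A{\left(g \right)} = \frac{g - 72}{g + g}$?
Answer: $\frac{59755409329629}{1540690} \approx 3.8785 \cdot 10^{7}$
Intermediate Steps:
$A{\left(g \right)} = \frac{-72 + g}{2 g}$
$A{\left(86 \right)} - \left(-7904 + 5260\right) \left(14669 + \frac{1}{17915}\right) = \frac{-72 + 86}{2 \cdot 86} - \left(-7904 + 5260\right) \left(14669 + \frac{1}{17915}\right) = \frac{1}{2} \cdot \frac{1}{86} \cdot 14 - - 2644 \left(14669 + \frac{1}{17915}\right) = \frac{7}{86} - \left(-2644\right) \frac{262795136}{17915} = \frac{7}{86} - - \frac{694830339584}{17915} = \frac{7}{86} + \frac{694830339584}{17915} = \frac{59755409329629}{1540690}$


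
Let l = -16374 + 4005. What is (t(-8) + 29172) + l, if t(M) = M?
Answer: 16795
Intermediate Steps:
l = -12369
(t(-8) + 29172) + l = (-8 + 29172) - 12369 = 29164 - 12369 = 16795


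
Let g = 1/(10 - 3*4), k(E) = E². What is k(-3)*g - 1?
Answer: -11/2 ≈ -5.5000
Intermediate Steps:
g = -½ (g = 1/(10 - 12) = 1/(-2) = -½ ≈ -0.50000)
k(-3)*g - 1 = (-3)²*(-½) - 1 = 9*(-½) - 1 = -9/2 - 1 = -11/2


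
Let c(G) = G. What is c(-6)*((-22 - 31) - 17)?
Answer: 420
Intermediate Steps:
c(-6)*((-22 - 31) - 17) = -6*((-22 - 31) - 17) = -6*(-53 - 17) = -6*(-70) = 420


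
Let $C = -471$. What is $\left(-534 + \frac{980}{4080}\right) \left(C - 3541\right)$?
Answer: $\frac{6424333}{3} \approx 2.1414 \cdot 10^{6}$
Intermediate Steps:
$\left(-534 + \frac{980}{4080}\right) \left(C - 3541\right) = \left(-534 + \frac{980}{4080}\right) \left(-471 - 3541\right) = \left(-534 + 980 \cdot \frac{1}{4080}\right) \left(-4012\right) = \left(-534 + \frac{49}{204}\right) \left(-4012\right) = \left(- \frac{108887}{204}\right) \left(-4012\right) = \frac{6424333}{3}$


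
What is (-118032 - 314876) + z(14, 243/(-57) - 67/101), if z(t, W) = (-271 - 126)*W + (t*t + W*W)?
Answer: -1586196493594/3682561 ≈ -4.3073e+5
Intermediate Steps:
z(t, W) = W² + t² - 397*W (z(t, W) = -397*W + (t² + W²) = -397*W + (W² + t²) = W² + t² - 397*W)
(-118032 - 314876) + z(14, 243/(-57) - 67/101) = (-118032 - 314876) + ((243/(-57) - 67/101)² + 14² - 397*(243/(-57) - 67/101)) = -432908 + ((243*(-1/57) - 67*1/101)² + 196 - 397*(243*(-1/57) - 67*1/101)) = -432908 + ((-81/19 - 67/101)² + 196 - 397*(-81/19 - 67/101)) = -432908 + ((-9454/1919)² + 196 - 397*(-9454/1919)) = -432908 + (89378116/3682561 + 196 + 3753238/1919) = -432908 + 8013623794/3682561 = -1586196493594/3682561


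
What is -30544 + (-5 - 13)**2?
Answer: -30220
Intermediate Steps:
-30544 + (-5 - 13)**2 = -30544 + (-18)**2 = -30544 + 324 = -30220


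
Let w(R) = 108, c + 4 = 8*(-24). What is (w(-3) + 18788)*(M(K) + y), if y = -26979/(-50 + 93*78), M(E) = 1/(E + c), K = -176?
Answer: -11861245952/167493 ≈ -70816.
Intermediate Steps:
c = -196 (c = -4 + 8*(-24) = -4 - 192 = -196)
M(E) = 1/(-196 + E) (M(E) = 1/(E - 196) = 1/(-196 + E))
y = -26979/7204 (y = -26979/(-50 + 7254) = -26979/7204 ≈ -3.7450)
(w(-3) + 18788)*(M(K) + y) = (108 + 18788)*(1/(-196 - 176) - 26979/7204) = 18896*(1/(-372) - 26979/7204) = 18896*(-1/372 - 26979/7204) = 18896*(-627712/167493) = -11861245952/167493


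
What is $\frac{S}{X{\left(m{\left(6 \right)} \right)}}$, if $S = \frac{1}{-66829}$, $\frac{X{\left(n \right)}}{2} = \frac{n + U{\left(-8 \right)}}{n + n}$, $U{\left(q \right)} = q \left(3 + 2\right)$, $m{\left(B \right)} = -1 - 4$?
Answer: $- \frac{1}{601461} \approx -1.6626 \cdot 10^{-6}$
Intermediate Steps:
$m{\left(B \right)} = -5$ ($m{\left(B \right)} = -1 - 4 = -5$)
$U{\left(q \right)} = 5 q$ ($U{\left(q \right)} = q 5 = 5 q$)
$X{\left(n \right)} = \frac{-40 + n}{n}$ ($X{\left(n \right)} = 2 \frac{n + 5 \left(-8\right)}{n + n} = 2 \frac{n - 40}{2 n} = 2 \left(-40 + n\right) \frac{1}{2 n} = 2 \frac{-40 + n}{2 n} = \frac{-40 + n}{n}$)
$S = - \frac{1}{66829} \approx -1.4964 \cdot 10^{-5}$
$\frac{S}{X{\left(m{\left(6 \right)} \right)}} = - \frac{1}{66829 \frac{-40 - 5}{-5}} = - \frac{1}{66829 \left(\left(- \frac{1}{5}\right) \left(-45\right)\right)} = - \frac{1}{66829 \cdot 9} = \left(- \frac{1}{66829}\right) \frac{1}{9} = - \frac{1}{601461}$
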